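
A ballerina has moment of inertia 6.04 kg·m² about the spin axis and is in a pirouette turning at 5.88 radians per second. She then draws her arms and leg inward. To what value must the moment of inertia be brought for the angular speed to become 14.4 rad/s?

With no external torque about the axis, L is conserved: I₁ω₁ = I₂ω₂.
I₂ = I₁ω₁ / ω₂ = (6.04)(5.88) / (14.4) = 2.466 kg·m².

I₂ ≈ 2.47 kg·m²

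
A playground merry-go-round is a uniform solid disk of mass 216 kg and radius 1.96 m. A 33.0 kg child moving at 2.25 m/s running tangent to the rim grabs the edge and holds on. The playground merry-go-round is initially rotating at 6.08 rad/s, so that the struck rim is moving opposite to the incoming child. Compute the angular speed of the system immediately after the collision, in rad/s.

About the axle the impulsive forces during the collision are internal, so angular momentum about that axis is conserved.
I_p = ½(216)(1.96)² = 414.9 kg·m². Taking the sense of the child's angular momentum as positive, L_{child} = m v R = (33.0)(2.25)(1.96) = 145.5 kg·m²/s.
L_i = −I_p ω_p + m v R = −(414.9)(6.08) + 145.5 = -2377 kg·m²/s.
After sticking, I_f = I_p + m R² = 414.9 + (33.0)(1.96)² = 541.7 kg·m².
ω_f = L_i / I_f = -2377 / 541.7 = -4.388 rad/s.

|ω_f| ≈ 4.39 rad/s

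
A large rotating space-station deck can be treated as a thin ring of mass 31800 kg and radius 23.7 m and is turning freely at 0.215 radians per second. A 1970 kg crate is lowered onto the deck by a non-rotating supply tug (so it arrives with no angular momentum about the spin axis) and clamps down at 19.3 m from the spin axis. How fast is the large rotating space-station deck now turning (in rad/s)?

The added mass arrives with no angular momentum about the spin axis, and any external torque about the spin axis is negligible, so the system's angular momentum is conserved.
I_p = (31800)(23.7)² = 1.786e+07 kg·m².
Added inertia Σmr² = (1970)(19.3)² = 7.338e+05 kg·m²; I_f = 1.786e+07 + 7.338e+05 = 1.860e+07 kg·m².
ω_f = I_p ω_i / I_f = (1.786e+07)(0.215) / 1.860e+07 = 0.2065 rad/s.

ω_f ≈ 0.207 rad/s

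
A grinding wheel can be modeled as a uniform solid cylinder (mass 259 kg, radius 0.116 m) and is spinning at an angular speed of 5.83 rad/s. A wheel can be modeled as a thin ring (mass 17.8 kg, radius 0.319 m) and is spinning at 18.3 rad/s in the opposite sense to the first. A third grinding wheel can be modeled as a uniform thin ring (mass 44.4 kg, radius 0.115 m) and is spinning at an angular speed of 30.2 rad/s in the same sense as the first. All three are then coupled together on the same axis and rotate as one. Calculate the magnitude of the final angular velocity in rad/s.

No external torque acts about the common axis, so total angular momentum is conserved.
Moments of inertia: I_A = ½(259)(0.116)² = 1.743 kg·m²; I_B = (17.8)(0.319)² = 1.811 kg·m²; I_C = (44.4)(0.115)² = 0.5872 kg·m².
Taking A's sense as positive: L = (1.743)(5.83) − (1.811)(18.3) + (0.5872)(30.2) = -5.255 kg·m²·rad/s.
Combined I = 1.743 + 1.811 + 0.5872 = 4.141 kg·m².
ω_f = L / I = -5.255 / 4.141 = -1.269 rad/s.

|ω_f| ≈ 1.27 rad/s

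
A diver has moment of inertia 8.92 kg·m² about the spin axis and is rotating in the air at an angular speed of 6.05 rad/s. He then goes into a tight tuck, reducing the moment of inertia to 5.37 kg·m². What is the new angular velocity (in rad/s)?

With no external torque about the axis, L is conserved: I₁ω₁ = I₂ω₂.
ω₂ = I₁ω₁ / I₂ = (8.920)(6.05 rad/s) / (5.370) = 10.05 rad/s.

ω₂ ≈ 10.0 rad/s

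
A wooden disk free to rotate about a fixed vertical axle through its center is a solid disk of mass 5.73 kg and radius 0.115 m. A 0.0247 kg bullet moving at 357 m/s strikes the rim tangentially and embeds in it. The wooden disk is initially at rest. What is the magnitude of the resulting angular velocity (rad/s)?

About the axle the impulsive forces during the collision are internal, so angular momentum about that axis is conserved.
I_p = ½(5.73)(0.115)² = 0.03789 kg·m². Taking the sense of the bullet's angular momentum as positive, L_{bullet} = m v R = (0.0247)(357)(0.115) = 1.014 kg·m²/s.
L_i = 0 + 1.014 = 1.014 kg·m²/s.
After sticking, I_f = I_p + m R² = 0.03789 + (0.0247)(0.115)² = 0.03822 kg·m².
ω_f = L_i / I_f = 1.014 / 0.03822 = 26.53 rad/s.

|ω_f| ≈ 26.5 rad/s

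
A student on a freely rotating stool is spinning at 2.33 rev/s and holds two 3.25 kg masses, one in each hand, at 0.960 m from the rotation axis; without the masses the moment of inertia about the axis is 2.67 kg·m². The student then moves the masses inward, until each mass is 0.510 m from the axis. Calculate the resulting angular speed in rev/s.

ω₂ ≈ 4.63 rev/s

With no external torque about the axis, L is conserved: I₁ω₁ = I₂ω₂.
I₁ = 2.67 + 2(3.25)(0.960)² = 8.660 kg·m²; I₂ = 2.67 + 2(3.25)(0.510)² = 4.361 kg·m².
ω₂ = I₁ω₁ / I₂ = (8.660)(2.33 rev/s) / (4.361) = 4.627 rev/s.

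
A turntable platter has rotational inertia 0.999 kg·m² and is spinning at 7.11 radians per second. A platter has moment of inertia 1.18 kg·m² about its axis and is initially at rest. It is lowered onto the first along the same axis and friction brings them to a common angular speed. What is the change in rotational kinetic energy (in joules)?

No external torque acts about the common axis, so total angular momentum is conserved.
Taking A's sense as positive: L = (0.9990)(7.11) = 7.103 kg·m²·rad/s.
Combined I = 0.9990 + 1.180 = 2.179 kg·m².
ω_f = L / I = 7.103 / 2.179 = 3.260 rad/s.
KE_i = ½ΣIω² = 25.25 J; KE_f = ½(2.179)(3.260)² = 11.58 J.

ΔKE ≈ -13.7 J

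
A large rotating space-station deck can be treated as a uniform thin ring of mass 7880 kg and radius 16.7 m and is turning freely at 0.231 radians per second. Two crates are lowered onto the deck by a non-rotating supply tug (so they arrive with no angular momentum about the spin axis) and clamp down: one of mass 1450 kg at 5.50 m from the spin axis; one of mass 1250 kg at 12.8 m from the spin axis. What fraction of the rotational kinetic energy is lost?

No external torque acts about the spin axis; L_before = L_after.
I_p = (7880)(16.7)² = 2.198e+06 kg·m².
Added inertia Σmr² = (1450)(5.50)² + (1250)(12.8)² = 2.487e+05 kg·m²; I_f = 2.198e+06 + 2.487e+05 = 2.446e+06 kg·m².
ω_f = I_p ω_i / I_f = (2.198e+06)(0.231) / 2.446e+06 = 0.2075 rad/s.
KE_i = ½(2.198e+06)(0.2310 rad/s)² = 58630 J; KE_f = ½(2.446e+06)(0.2075)² = 52670 J.
Fraction lost = 0.1016.

fraction ≈ 0.102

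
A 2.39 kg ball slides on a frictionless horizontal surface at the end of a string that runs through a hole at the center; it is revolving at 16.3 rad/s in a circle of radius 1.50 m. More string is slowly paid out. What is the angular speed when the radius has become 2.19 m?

No torque about the axis ⇒ m r₁² ω₁ = m r₂² ω₂.
ω₂ = ω₁ (r₁/r₂)² = (16.3)(1.50/2.19)² = 7.647 rad/s.

ω₂ ≈ 7.65 rad/s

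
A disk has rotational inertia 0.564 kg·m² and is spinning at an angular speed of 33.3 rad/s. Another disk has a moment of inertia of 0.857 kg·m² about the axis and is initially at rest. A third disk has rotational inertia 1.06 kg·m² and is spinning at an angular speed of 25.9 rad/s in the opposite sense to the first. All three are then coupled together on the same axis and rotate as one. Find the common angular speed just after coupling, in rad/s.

No external torque acts about the common axis, so total angular momentum is conserved.
Taking A's sense as positive: L = (0.5640)(33.3) − (1.060)(25.9) = -8.673 kg·m²·rad/s.
Combined I = 0.5640 + 0.8570 + 1.060 = 2.481 kg·m².
ω_f = L / I = -8.673 / 2.481 = -3.496 rad/s.

|ω_f| ≈ 3.50 rad/s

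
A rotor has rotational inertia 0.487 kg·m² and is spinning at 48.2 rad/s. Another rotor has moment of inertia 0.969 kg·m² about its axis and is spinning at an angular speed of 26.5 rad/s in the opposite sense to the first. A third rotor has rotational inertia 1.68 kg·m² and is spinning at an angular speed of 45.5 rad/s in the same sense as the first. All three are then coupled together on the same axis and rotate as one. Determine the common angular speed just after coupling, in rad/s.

The coupling torques are internal; angular momentum about the shared axis is conserved.
Taking A's sense as positive: L = (0.4870)(48.2) − (0.9690)(26.5) + (1.680)(45.5) = 74.23 kg·m²·rad/s.
Combined I = 0.4870 + 0.9690 + 1.680 = 3.136 kg·m².
ω_f = L / I = 74.23 / 3.136 = 23.67 rad/s.

|ω_f| ≈ 23.7 rad/s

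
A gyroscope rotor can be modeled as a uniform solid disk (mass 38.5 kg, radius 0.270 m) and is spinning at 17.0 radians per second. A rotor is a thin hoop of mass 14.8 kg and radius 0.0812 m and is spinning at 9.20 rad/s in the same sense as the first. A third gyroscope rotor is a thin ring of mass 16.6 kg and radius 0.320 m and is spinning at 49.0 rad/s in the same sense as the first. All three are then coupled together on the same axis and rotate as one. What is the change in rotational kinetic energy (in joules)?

ΔKE ≈ -424 J

The coupling torques are internal; angular momentum about the shared axis is conserved.
Moments of inertia: I_A = ½(38.5)(0.270)² = 1.403 kg·m²; I_B = (14.8)(0.0812)² = 0.09758 kg·m²; I_C = (16.6)(0.320)² = 1.700 kg·m².
Taking A's sense as positive: L = (1.403)(17.0) + (0.09758)(9.20) + (1.700)(49.0) = 108.0 kg·m²·rad/s.
Combined I = 1.403 + 0.09758 + 1.700 = 3.201 kg·m².
ω_f = L / I = 108.0 / 3.201 = 33.76 rad/s.
KE_i = ½ΣIω² = 2248 J; KE_f = ½(3.201)(33.76)² = 1824 J.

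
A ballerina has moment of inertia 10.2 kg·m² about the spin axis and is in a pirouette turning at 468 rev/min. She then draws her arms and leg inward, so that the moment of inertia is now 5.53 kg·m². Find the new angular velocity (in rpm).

Angular momentum about the spin axis is conserved since the torque about it is zero.
ω₂ = I₁ω₁ / I₂ = (10.20)(468 rpm) / (5.530) = 863.2 rpm.

ω₂ ≈ 863 rpm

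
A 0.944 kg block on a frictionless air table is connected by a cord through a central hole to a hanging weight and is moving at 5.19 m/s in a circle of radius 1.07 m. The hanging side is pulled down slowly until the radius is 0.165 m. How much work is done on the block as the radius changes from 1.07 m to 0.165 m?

W ≈ 522 J

The only horizontal force on the mass is along the cord (radial), so it exerts no torque about the hole and angular momentum m v r is conserved.
v₂ = v₁ r₁ / r₂ = (5.19)(1.07) / (0.165) = 33.66 m/s.
W = ΔKE = ½m(v₂² − v₁²) = 521.9 J.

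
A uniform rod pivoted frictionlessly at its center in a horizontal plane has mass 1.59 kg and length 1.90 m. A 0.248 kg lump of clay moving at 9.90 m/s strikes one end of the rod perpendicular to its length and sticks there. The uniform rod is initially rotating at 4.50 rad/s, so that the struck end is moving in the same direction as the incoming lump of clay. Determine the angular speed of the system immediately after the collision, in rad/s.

|ω_f| ≈ 6.39 rad/s

The axle reaction passes through the pivot and exerts no torque about it; angular momentum about the pivot is conserved through the impact.
I_p = (1/12)(1.59)(1.90)² = 0.4783 kg·m². Taking the sense of the lump of clay's angular momentum as positive, L_{lump} = m v R = (0.248)(9.90)(1.90/2) = 2.332 kg·m²/s.
L_i = +I_p ω_p + m v R = +(0.4783)(4.50) + 2.332 = 4.485 kg·m²/s.
After sticking, I_f = I_p + m R² = 0.4783 + (0.248)(1.90/2)² = 0.7021 kg·m².
ω_f = L_i / I_f = 4.485 / 0.7021 = 6.387 rad/s.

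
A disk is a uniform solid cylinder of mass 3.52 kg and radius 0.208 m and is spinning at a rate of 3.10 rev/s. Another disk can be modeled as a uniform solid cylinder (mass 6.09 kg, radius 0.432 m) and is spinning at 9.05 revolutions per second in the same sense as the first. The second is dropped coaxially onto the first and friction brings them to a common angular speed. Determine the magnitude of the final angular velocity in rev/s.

The coupling torques are internal; angular momentum about the shared axis is conserved.
Moments of inertia: I_A = ½(3.52)(0.208)² = 0.07614 kg·m²; I_B = ½(6.09)(0.432)² = 0.5683 kg·m².
Taking A's sense as positive: L = (0.07614)(3.10) + (0.5683)(9.05) = 5.379 kg·m²·rev/s.
Combined I = 0.07614 + 0.5683 = 0.6444 kg·m².
ω_f = L / I = 5.379 / 0.6444 = 8.347 rev/s.

|ω_f| ≈ 8.35 rev/s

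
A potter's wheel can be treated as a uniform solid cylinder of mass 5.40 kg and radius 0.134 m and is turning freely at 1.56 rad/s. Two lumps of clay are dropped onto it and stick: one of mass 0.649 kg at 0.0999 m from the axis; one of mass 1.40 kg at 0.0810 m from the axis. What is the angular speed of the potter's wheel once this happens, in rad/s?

No external torque acts about the axis; L_before = L_after.
I_p = ½(5.40)(0.134)² = 0.04848 kg·m².
Added inertia Σmr² = (0.649)(0.0999)² + (1.40)(0.0810)² = 0.01566 kg·m²; I_f = 0.04848 + 0.01566 = 0.06414 kg·m².
ω_f = I_p ω_i / I_f = (0.04848)(1.56) / 0.06414 = 1.179 rad/s.

ω_f ≈ 1.18 rad/s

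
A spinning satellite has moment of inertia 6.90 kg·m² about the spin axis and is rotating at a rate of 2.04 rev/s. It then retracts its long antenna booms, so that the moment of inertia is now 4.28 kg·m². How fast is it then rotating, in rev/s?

With no external torque about the axis, L is conserved: I₁ω₁ = I₂ω₂.
ω₂ = I₁ω₁ / I₂ = (6.900)(2.04 rev/s) / (4.280) = 3.289 rev/s.

ω₂ ≈ 3.29 rev/s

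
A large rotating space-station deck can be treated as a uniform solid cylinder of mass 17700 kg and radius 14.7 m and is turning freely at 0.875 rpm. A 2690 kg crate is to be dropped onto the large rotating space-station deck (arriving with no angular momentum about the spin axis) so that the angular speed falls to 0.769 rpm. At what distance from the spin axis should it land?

No external torque acts about the spin axis; L_before = L_after.
I_p = ½(17700)(14.7)² = 1.912e+06 kg·m².
I_p ω_i = (I_p + m r²) ω_f ⇒ m r² = I_p(ω_i/ω_f − 1) = 1.912e+06(0.875/0.769 − 1) = 2.636e+05 kg·m².
r = √(2.636e+05/2690) = 9.899 m.

r ≈ 9.90 m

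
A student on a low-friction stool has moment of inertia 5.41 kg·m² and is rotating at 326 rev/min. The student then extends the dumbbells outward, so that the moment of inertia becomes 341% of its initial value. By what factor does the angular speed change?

ω₂/ω₁ ≈ 0.293

Angular momentum about the spin axis is conserved since the torque about it is zero.
I₂ = 3.41 × 5.41 = 18.45 kg·m².
ω₂/ω₁ = I₁/I₂ = 5.410 / 18.45 = 0.2933.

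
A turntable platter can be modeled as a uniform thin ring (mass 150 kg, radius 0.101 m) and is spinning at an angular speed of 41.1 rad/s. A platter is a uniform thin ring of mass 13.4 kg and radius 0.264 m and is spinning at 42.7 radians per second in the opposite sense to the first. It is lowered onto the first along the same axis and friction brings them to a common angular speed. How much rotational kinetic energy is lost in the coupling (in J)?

ΔKE lost ≈ 2040 J

The coupling torques are internal; angular momentum about the shared axis is conserved.
Moments of inertia: I_A = (150)(0.101)² = 1.530 kg·m²; I_B = (13.4)(0.264)² = 0.9339 kg·m².
Taking A's sense as positive: L = (1.530)(41.1) − (0.9339)(42.7) = 23.01 kg·m²·rad/s.
Combined I = 1.530 + 0.9339 = 2.464 kg·m².
ω_f = L / I = 23.01 / 2.464 = 9.338 rad/s.
KE_i = ½ΣIω² = 2144 J; KE_f = ½(2.464)(9.338)² = 107.4 J.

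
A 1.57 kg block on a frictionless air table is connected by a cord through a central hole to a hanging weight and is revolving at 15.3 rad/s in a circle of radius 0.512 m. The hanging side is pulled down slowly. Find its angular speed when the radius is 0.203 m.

The constraining force is radial, so m r² ω about the center is conserved.
ω₂ = ω₁ (r₁/r₂)² = (15.3)(0.512/0.203)² = 97.33 rad/s.

ω₂ ≈ 97.3 rad/s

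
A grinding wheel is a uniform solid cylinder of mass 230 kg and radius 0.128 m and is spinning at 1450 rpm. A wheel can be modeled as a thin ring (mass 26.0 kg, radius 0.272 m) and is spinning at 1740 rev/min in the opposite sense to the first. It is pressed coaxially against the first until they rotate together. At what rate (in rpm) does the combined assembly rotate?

|ω_f| ≈ 162 rpm

No external torque acts about the common axis, so total angular momentum is conserved.
Moments of inertia: I_A = ½(230)(0.128)² = 1.884 kg·m²; I_B = (26.0)(0.272)² = 1.924 kg·m².
Taking A's sense as positive: L = (1.884)(1450) − (1.924)(1740) = -615.0 kg·m²·rpm.
Combined I = 1.884 + 1.924 = 3.808 kg·m².
ω_f = L / I = -615.0 / 3.808 = -161.5 rpm.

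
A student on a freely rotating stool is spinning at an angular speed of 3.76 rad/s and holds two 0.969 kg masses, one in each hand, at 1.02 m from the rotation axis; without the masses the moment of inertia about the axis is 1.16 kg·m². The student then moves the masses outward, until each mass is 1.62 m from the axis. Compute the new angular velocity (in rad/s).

No external torque acts about the spin axis, so angular momentum is conserved.
I₁ = 1.16 + 2(0.969)(1.02)² = 3.176 kg·m²; I₂ = 1.16 + 2(0.969)(1.62)² = 6.246 kg·m².
ω₂ = I₁ω₁ / I₂ = (3.176)(3.76 rad/s) / (6.246) = 1.912 rad/s.

ω₂ ≈ 1.91 rad/s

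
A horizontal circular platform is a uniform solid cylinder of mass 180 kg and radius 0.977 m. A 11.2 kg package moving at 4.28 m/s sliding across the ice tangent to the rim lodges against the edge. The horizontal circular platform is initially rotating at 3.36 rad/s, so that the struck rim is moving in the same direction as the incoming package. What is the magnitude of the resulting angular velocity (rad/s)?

|ω_f| ≈ 3.47 rad/s

About the central axle the impulsive forces during the collision are internal, so angular momentum about that axis is conserved.
I_p = ½(180)(0.977)² = 85.91 kg·m². Taking the sense of the package's angular momentum as positive, L_{package} = m v R = (11.2)(4.28)(0.977) = 46.83 kg·m²/s.
L_i = +I_p ω_p + m v R = +(85.91)(3.36) + 46.83 = 335.5 kg·m²/s.
After sticking, I_f = I_p + m R² = 85.91 + (11.2)(0.977)² = 96.60 kg·m².
ω_f = L_i / I_f = 335.5 / 96.60 = 3.473 rad/s.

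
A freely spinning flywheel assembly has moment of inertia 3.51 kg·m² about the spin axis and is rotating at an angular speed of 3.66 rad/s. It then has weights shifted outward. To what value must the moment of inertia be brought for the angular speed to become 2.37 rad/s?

With no external torque about the axis, L is conserved: I₁ω₁ = I₂ω₂.
I₂ = I₁ω₁ / ω₂ = (3.51)(3.66) / (2.37) = 5.421 kg·m².

I₂ ≈ 5.42 kg·m²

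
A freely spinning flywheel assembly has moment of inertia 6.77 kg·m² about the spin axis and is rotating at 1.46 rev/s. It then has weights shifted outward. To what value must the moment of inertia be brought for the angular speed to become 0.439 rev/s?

With no external torque about the axis, L is conserved: I₁ω₁ = I₂ω₂.
I₂ = I₁ω₁ / ω₂ = (6.77)(1.46) / (0.439) = 22.52 kg·m².

I₂ ≈ 22.5 kg·m²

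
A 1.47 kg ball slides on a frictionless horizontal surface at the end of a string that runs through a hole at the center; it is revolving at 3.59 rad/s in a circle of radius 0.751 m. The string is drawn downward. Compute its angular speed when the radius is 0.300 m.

The constraining force is radial, so m r² ω about the center is conserved.
ω₂ = ω₁ (r₁/r₂)² = (3.59)(0.751/0.300)² = 22.50 rad/s.

ω₂ ≈ 22.5 rad/s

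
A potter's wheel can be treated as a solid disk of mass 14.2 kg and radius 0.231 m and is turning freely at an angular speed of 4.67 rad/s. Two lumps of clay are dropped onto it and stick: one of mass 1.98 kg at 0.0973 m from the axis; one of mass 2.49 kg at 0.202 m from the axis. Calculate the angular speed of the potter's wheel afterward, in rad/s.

No external torque acts about the axis; L_before = L_after.
I_p = ½(14.2)(0.231)² = 0.3789 kg·m².
Added inertia Σmr² = (1.98)(0.0973)² + (2.49)(0.202)² = 0.1203 kg·m²; I_f = 0.3789 + 0.1203 = 0.4992 kg·m².
ω_f = I_p ω_i / I_f = (0.3789)(4.67) / 0.4992 = 3.544 rad/s.

ω_f ≈ 3.54 rad/s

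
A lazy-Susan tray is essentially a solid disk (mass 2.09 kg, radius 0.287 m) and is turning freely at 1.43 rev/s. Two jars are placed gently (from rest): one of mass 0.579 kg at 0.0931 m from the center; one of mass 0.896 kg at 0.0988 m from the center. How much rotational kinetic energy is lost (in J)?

energy lost ≈ 0.479 J

The added mass arrives with no angular momentum about the center, and any external torque about the center is negligible, so the system's angular momentum is conserved.
I_p = ½(2.09)(0.287)² = 0.08608 kg·m².
Added inertia Σmr² = (0.579)(0.0931)² + (0.896)(0.0988)² = 0.01376 kg·m²; I_f = 0.08608 + 0.01376 = 0.09984 kg·m².
ω_f = I_p ω_i / I_f = (0.08608)(1.43) / 0.09984 = 1.233 rev/s.
KE_i = ½(0.08608)(8.985 rad/s)² = 3.474 J; KE_f = ½(0.09984)(7.746)² = 2.995 J.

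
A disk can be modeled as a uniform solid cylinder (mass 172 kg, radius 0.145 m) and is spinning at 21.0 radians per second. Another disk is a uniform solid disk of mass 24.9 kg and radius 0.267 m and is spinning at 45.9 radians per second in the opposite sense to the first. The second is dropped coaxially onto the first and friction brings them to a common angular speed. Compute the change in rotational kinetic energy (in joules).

No external torque acts about the common axis, so total angular momentum is conserved.
Moments of inertia: I_A = ½(172)(0.145)² = 1.808 kg·m²; I_B = ½(24.9)(0.267)² = 0.8875 kg·m².
Taking A's sense as positive: L = (1.808)(21.0) − (0.8875)(45.9) = -2.767 kg·m²·rad/s.
Combined I = 1.808 + 0.8875 = 2.696 kg·m².
ω_f = L / I = -2.767 / 2.696 = -1.027 rad/s.
KE_i = ½ΣIω² = 1334 J; KE_f = ½(2.696)(1.027)² = 1.420 J.

ΔKE ≈ -1330 J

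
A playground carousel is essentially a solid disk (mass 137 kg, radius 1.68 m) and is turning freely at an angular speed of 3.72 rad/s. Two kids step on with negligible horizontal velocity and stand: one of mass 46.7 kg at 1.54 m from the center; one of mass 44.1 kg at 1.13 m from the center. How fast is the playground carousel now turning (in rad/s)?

ω_f ≈ 2.00 rad/s

The added mass arrives with no angular momentum about the center, and any external torque about the center is negligible, so the system's angular momentum is conserved.
I_p = ½(137)(1.68)² = 193.3 kg·m².
Added inertia Σmr² = (46.7)(1.54)² + (44.1)(1.13)² = 167.1 kg·m²; I_f = 193.3 + 167.1 = 360.4 kg·m².
ω_f = I_p ω_i / I_f = (193.3)(3.72) / 360.4 = 1.996 rad/s.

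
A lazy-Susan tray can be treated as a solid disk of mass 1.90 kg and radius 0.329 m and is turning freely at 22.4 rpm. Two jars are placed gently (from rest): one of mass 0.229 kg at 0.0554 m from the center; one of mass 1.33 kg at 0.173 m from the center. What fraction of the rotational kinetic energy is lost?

fraction ≈ 0.283

The added mass arrives with no angular momentum about the center, and any external torque about the center is negligible, so the system's angular momentum is conserved.
I_p = ½(1.90)(0.329)² = 0.1028 kg·m².
Added inertia Σmr² = (0.229)(0.0554)² + (1.33)(0.173)² = 0.04051 kg·m²; I_f = 0.1028 + 0.04051 = 0.1433 kg·m².
ω_f = I_p ω_i / I_f = (0.1028)(22.4) / 0.1433 = 16.07 rpm.
KE_i = ½(0.1028)(2.346 rad/s)² = 0.2829 J; KE_f = ½(0.1433)(1.683)² = 0.2030 J.
Fraction lost = 0.2826.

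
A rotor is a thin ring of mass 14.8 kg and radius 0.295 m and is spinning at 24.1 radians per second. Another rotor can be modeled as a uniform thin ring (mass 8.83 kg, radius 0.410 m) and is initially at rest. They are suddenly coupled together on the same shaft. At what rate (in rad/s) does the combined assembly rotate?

|ω_f| ≈ 11.2 rad/s

No external torque acts about the common axis, so total angular momentum is conserved.
Moments of inertia: I_A = (14.8)(0.295)² = 1.288 kg·m²; I_B = (8.83)(0.410)² = 1.484 kg·m².
Taking A's sense as positive: L = (1.288)(24.1) = 31.04 kg·m²·rad/s.
Combined I = 1.288 + 1.484 = 2.772 kg·m².
ω_f = L / I = 31.04 / 2.772 = 11.20 rad/s.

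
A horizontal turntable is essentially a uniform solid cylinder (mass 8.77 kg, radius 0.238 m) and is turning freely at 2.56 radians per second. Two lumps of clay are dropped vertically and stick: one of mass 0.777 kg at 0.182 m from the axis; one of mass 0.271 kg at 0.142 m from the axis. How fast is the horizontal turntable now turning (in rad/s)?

ω_f ≈ 2.27 rad/s

The added mass arrives with no angular momentum about the axis, and any external torque about the axis is negligible, so the system's angular momentum is conserved.
I_p = ½(8.77)(0.238)² = 0.2484 kg·m².
Added inertia Σmr² = (0.777)(0.182)² + (0.271)(0.142)² = 0.03120 kg·m²; I_f = 0.2484 + 0.03120 = 0.2796 kg·m².
ω_f = I_p ω_i / I_f = (0.2484)(2.56) / 0.2796 = 2.274 rad/s.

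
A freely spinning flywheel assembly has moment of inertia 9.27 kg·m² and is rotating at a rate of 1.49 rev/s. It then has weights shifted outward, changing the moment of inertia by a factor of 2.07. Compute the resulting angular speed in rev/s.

No external torque acts about the spin axis, so angular momentum is conserved.
I₂ = 2.07 × 9.27 = 19.19 kg·m².
ω₂ = I₁ω₁ / I₂ = (9.270)(1.49 rev/s) / (19.19) = 0.7198 rev/s.

ω₂ ≈ 0.720 rev/s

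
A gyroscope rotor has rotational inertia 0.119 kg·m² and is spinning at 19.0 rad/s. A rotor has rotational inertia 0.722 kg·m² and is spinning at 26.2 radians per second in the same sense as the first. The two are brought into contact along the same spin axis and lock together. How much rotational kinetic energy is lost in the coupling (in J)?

No external torque acts about the common axis, so total angular momentum is conserved.
Taking A's sense as positive: L = (0.1190)(19.0) + (0.7220)(26.2) = 21.18 kg·m²·rad/s.
Combined I = 0.1190 + 0.7220 = 0.8410 kg·m².
ω_f = L / I = 21.18 / 0.8410 = 25.18 rad/s.
KE_i = ½ΣIω² = 269.3 J; KE_f = ½(0.8410)(25.18)² = 266.6 J.

ΔKE lost ≈ 2.65 J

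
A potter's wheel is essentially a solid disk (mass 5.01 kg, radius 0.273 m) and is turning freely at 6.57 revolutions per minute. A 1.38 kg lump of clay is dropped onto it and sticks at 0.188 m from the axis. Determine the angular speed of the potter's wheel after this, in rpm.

The added mass arrives with no angular momentum about the axis, and any external torque about the axis is negligible, so the system's angular momentum is conserved.
I_p = ½(5.01)(0.273)² = 0.1867 kg·m².
Added inertia Σmr² = (1.38)(0.188)² = 0.04877 kg·m²; I_f = 0.1867 + 0.04877 = 0.2355 kg·m².
ω_f = I_p ω_i / I_f = (0.1867)(6.57) / 0.2355 = 5.209 rpm.

ω_f ≈ 5.21 rpm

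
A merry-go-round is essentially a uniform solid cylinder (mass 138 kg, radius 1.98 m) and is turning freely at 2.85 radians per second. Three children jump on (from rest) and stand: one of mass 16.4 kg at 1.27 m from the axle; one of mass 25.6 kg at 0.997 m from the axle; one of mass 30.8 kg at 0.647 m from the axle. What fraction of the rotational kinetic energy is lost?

fraction ≈ 0.193

No external torque acts about the axle; L_before = L_after.
I_p = ½(138)(1.98)² = 270.5 kg·m².
Added inertia Σmr² = (16.4)(1.27)² + (25.6)(0.997)² + (30.8)(0.647)² = 64.79 kg·m²; I_f = 270.5 + 64.79 = 335.3 kg·m².
ω_f = I_p ω_i / I_f = (270.5)(2.85) / 335.3 = 2.299 rad/s.
KE_i = ½(270.5)(2.850 rad/s)² = 1099 J; KE_f = ½(335.3)(2.299)² = 886.3 J.
Fraction lost = 0.1932.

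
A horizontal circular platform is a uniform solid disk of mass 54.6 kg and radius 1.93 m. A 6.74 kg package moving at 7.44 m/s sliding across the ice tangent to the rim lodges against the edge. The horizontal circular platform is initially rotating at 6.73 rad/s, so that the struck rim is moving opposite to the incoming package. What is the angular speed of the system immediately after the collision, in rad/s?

About the central axle the impulsive forces during the collision are internal, so angular momentum about that axis is conserved.
I_p = ½(54.6)(1.93)² = 101.7 kg·m². Taking the sense of the package's angular momentum as positive, L_{package} = m v R = (6.74)(7.44)(1.93) = 96.78 kg·m²/s.
L_i = −I_p ω_p + m v R = −(101.7)(6.73) + 96.78 = -587.6 kg·m²/s.
After sticking, I_f = I_p + m R² = 101.7 + (6.74)(1.93)² = 126.8 kg·m².
ω_f = L_i / I_f = -587.6 / 126.8 = -4.634 rad/s.

|ω_f| ≈ 4.63 rad/s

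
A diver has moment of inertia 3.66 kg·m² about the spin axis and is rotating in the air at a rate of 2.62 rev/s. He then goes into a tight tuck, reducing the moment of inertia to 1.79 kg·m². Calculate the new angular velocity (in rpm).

No external torque acts about the spin axis, so angular momentum is conserved.
ω₂ = I₁ω₁ / I₂ = (3.660)(2.62 rev/s) / (1.790) = 5.357 rev/s = 321.4 rpm.

ω₂ ≈ 321 rpm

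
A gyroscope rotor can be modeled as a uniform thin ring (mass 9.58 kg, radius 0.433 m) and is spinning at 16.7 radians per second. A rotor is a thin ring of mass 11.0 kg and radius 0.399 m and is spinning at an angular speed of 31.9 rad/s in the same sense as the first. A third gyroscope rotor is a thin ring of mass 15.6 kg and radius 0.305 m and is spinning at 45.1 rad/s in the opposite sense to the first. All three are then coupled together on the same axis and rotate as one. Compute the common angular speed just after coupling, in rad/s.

|ω_f| ≈ 4.08 rad/s

No external torque acts about the common axis, so total angular momentum is conserved.
Moments of inertia: I_A = (9.58)(0.433)² = 1.796 kg·m²; I_B = (11.0)(0.399)² = 1.751 kg·m²; I_C = (15.6)(0.305)² = 1.451 kg·m².
Taking A's sense as positive: L = (1.796)(16.7) + (1.751)(31.9) − (1.451)(45.1) = 20.41 kg·m²·rad/s.
Combined I = 1.796 + 1.751 + 1.451 = 4.999 kg·m².
ω_f = L / I = 20.41 / 4.999 = 4.083 rad/s.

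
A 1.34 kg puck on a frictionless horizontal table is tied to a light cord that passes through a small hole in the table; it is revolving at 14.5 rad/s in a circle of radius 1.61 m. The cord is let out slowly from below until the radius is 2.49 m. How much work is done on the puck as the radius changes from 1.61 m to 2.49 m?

No torque about the axis ⇒ m r₁² ω₁ = m r₂² ω₂.
ω₂ = ω₁ (r₁/r₂)² = (14.5)(1.61/2.49)² = 6.062 rad/s.
W = ΔKE = ½m(v₂² − v₁²) = -212.5 J.

W ≈ -212 J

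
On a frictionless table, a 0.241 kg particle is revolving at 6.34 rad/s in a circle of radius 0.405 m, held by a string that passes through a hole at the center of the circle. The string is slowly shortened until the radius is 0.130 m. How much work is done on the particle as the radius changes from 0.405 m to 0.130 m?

No torque about the axis ⇒ m r₁² ω₁ = m r₂² ω₂.
ω₂ = ω₁ (r₁/r₂)² = (6.34)(0.405/0.130)² = 61.53 rad/s.
W = ΔKE = ½m(v₂² − v₁²) = 6.916 J.

W ≈ 6.92 J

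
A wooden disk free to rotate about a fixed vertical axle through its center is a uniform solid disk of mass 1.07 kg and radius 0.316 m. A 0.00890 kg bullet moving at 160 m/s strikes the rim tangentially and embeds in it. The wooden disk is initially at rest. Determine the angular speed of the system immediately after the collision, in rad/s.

The axle reaction passes through the axle and exerts no torque about it; angular momentum about the axle is conserved through the impact.
I_p = ½(1.07)(0.316)² = 0.05342 kg·m². Taking the sense of the bullet's angular momentum as positive, L_{bullet} = m v R = (0.00890)(160)(0.316) = 0.4500 kg·m²/s.
L_i = 0 + 0.4500 = 0.4500 kg·m²/s.
After sticking, I_f = I_p + m R² = 0.05342 + (0.00890)(0.316)² = 0.05431 kg·m².
ω_f = L_i / I_f = 0.4500 / 0.05431 = 8.285 rad/s.

|ω_f| ≈ 8.29 rad/s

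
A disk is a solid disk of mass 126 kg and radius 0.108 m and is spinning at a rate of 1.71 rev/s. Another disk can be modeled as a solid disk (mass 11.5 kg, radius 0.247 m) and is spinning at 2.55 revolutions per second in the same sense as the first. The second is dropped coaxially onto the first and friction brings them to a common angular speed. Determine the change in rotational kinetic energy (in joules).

ΔKE ≈ -3.31 J

The coupling torques are internal; angular momentum about the shared axis is conserved.
Moments of inertia: I_A = ½(126)(0.108)² = 0.7348 kg·m²; I_B = ½(11.5)(0.247)² = 0.3508 kg·m².
Taking A's sense as positive: L = (0.7348)(1.71) + (0.3508)(2.55) = 2.151 kg·m²·rev/s.
Combined I = 0.7348 + 0.3508 = 1.086 kg·m².
ω_f = L / I = 2.151 / 1.086 = 1.981 rev/s.
KE_i = ½ΣIω² = 87.44 J; KE_f = ½(1.086)(12.45)² = 84.13 J.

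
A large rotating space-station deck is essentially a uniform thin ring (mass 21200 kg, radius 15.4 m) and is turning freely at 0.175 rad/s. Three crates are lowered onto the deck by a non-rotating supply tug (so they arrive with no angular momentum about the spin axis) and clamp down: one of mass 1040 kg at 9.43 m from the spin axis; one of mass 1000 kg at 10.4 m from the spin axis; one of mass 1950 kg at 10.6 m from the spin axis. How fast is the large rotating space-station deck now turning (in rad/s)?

ω_f ≈ 0.162 rad/s

The added mass arrives with no angular momentum about the spin axis, and any external torque about the spin axis is negligible, so the system's angular momentum is conserved.
I_p = (21200)(15.4)² = 5.028e+06 kg·m².
Added inertia Σmr² = (1040)(9.43)² + (1000)(10.4)² + (1950)(10.6)² = 4.197e+05 kg·m²; I_f = 5.028e+06 + 4.197e+05 = 5.448e+06 kg·m².
ω_f = I_p ω_i / I_f = (5.028e+06)(0.175) / 5.448e+06 = 0.1615 rad/s.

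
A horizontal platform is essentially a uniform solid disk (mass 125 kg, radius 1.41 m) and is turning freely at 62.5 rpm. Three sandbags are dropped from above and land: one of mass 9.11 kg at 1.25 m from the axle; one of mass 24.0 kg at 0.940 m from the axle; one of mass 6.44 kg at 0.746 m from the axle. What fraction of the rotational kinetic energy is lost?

No external torque acts about the axle; L_before = L_after.
I_p = ½(125)(1.41)² = 124.3 kg·m².
Added inertia Σmr² = (9.11)(1.25)² + (24.0)(0.940)² + (6.44)(0.746)² = 39.02 kg·m²; I_f = 124.3 + 39.02 = 163.3 kg·m².
ω_f = I_p ω_i / I_f = (124.3)(62.5) / 163.3 = 47.56 rpm.
KE_i = ½(124.3)(6.545 rad/s)² = 2661 J; KE_f = ½(163.3)(4.981)² = 2025 J.
Fraction lost = 0.2390.

fraction ≈ 0.239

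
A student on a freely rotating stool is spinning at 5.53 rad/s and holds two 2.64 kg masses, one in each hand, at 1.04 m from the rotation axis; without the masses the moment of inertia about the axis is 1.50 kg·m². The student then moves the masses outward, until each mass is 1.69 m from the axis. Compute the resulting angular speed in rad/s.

Angular momentum about the spin axis is conserved since the torque about it is zero.
I₁ = 1.50 + 2(2.64)(1.04)² = 7.211 kg·m²; I₂ = 1.50 + 2(2.64)(1.69)² = 16.58 kg·m².
ω₂ = I₁ω₁ / I₂ = (7.211)(5.53 rad/s) / (16.58) = 2.405 rad/s.

ω₂ ≈ 2.41 rad/s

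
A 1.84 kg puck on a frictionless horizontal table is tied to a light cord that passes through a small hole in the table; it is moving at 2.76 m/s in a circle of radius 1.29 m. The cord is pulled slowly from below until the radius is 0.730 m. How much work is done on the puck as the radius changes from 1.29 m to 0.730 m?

Central (radial) force ⇒ zero torque about the center ⇒ m v r is constant.
v₂ = v₁ r₁ / r₂ = (2.76)(1.29) / (0.730) = 4.877 m/s.
W = ΔKE = ½m(v₂² − v₁²) = 14.88 J.

W ≈ 14.9 J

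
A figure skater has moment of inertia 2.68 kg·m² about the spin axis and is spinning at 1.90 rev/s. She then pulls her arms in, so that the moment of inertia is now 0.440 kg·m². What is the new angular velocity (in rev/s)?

Angular momentum about the spin axis is conserved since the torque about it is zero.
ω₂ = I₁ω₁ / I₂ = (2.680)(1.90 rev/s) / (0.4400) = 11.57 rev/s.

ω₂ ≈ 11.6 rev/s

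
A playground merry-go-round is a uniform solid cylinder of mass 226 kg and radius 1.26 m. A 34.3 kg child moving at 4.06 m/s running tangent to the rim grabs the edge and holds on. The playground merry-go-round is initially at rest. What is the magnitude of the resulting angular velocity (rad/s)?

|ω_f| ≈ 0.750 rad/s

About the axle the impulsive forces during the collision are internal, so angular momentum about that axis is conserved.
I_p = ½(226)(1.26)² = 179.4 kg·m². Taking the sense of the child's angular momentum as positive, L_{child} = m v R = (34.3)(4.06)(1.26) = 175.5 kg·m²/s.
L_i = 0 + 175.5 = 175.5 kg·m²/s.
After sticking, I_f = I_p + m R² = 179.4 + (34.3)(1.26)² = 233.9 kg·m².
ω_f = L_i / I_f = 175.5 / 233.9 = 0.7503 rad/s.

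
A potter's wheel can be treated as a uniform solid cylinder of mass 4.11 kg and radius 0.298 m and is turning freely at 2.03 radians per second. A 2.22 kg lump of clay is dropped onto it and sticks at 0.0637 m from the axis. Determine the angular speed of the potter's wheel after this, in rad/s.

ω_f ≈ 1.93 rad/s

No external torque acts about the axis; L_before = L_after.
I_p = ½(4.11)(0.298)² = 0.1825 kg·m².
Added inertia Σmr² = (2.22)(0.0637)² = 0.009008 kg·m²; I_f = 0.1825 + 0.009008 = 0.1915 kg·m².
ω_f = I_p ω_i / I_f = (0.1825)(2.03) / 0.1915 = 1.935 rad/s.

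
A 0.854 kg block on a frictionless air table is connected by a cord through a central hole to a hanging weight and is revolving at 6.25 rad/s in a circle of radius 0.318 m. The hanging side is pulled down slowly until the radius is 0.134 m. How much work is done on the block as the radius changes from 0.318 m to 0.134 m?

No torque about the axis ⇒ m r₁² ω₁ = m r₂² ω₂.
ω₂ = ω₁ (r₁/r₂)² = (6.25)(0.318/0.134)² = 35.20 rad/s.
W = ΔKE = ½m(v₂² − v₁²) = 7.812 J.

W ≈ 7.81 J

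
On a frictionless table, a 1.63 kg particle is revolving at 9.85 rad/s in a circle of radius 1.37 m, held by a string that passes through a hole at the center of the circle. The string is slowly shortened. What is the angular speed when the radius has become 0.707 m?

ω₂ ≈ 37.0 rad/s

No torque about the axis ⇒ m r₁² ω₁ = m r₂² ω₂.
ω₂ = ω₁ (r₁/r₂)² = (9.85)(1.37/0.707)² = 36.99 rad/s.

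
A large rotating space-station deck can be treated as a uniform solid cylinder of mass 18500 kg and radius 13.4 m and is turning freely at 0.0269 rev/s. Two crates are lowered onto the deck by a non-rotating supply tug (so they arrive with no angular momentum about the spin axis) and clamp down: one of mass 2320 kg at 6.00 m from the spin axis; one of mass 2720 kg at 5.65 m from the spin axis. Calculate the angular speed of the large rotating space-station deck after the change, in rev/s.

ω_f ≈ 0.0244 rev/s

No external torque acts about the spin axis; L_before = L_after.
I_p = ½(18500)(13.4)² = 1.661e+06 kg·m².
Added inertia Σmr² = (2320)(6.00)² + (2720)(5.65)² = 1.703e+05 kg·m²; I_f = 1.661e+06 + 1.703e+05 = 1.831e+06 kg·m².
ω_f = I_p ω_i / I_f = (1.661e+06)(0.0269) / 1.831e+06 = 0.02440 rev/s.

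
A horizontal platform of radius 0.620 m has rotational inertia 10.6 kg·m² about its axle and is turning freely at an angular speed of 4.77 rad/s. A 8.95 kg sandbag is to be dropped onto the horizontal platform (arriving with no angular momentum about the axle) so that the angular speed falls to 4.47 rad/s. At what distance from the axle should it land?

The added mass arrives with no angular momentum about the axle, and any external torque about the axle is negligible, so the system's angular momentum is conserved.
I_p ω_i = (I_p + m r²) ω_f ⇒ m r² = I_p(ω_i/ω_f − 1) = 10.60(4.77/4.47 − 1) = 0.7114 kg·m².
r = √(0.7114/8.95) = 0.2819 m.

r ≈ 0.282 m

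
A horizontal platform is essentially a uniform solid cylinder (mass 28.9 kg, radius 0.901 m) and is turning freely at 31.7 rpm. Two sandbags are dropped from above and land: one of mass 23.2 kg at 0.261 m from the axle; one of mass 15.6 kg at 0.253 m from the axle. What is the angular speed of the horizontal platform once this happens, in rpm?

The added mass arrives with no angular momentum about the axle, and any external torque about the axle is negligible, so the system's angular momentum is conserved.
I_p = ½(28.9)(0.901)² = 11.73 kg·m².
Added inertia Σmr² = (23.2)(0.261)² + (15.6)(0.253)² = 2.579 kg·m²; I_f = 11.73 + 2.579 = 14.31 kg·m².
ω_f = I_p ω_i / I_f = (11.73)(31.7) / 14.31 = 25.99 rpm.

ω_f ≈ 26.0 rpm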